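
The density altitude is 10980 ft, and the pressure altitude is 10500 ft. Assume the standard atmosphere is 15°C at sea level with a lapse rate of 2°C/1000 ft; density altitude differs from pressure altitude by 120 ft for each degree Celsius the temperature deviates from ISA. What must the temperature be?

-2°C

Density altitude − pressure altitude = 10980 − 10500 = +480 ft.
At 120 ft/°C that is an ISA deviation of 480/120 = +4°C.
ISA temperature at 10500 ft = 15 − 2 × (10500/1000) = -6°C.
OAT = ISA + deviation = -6 + (+4) = -2°C.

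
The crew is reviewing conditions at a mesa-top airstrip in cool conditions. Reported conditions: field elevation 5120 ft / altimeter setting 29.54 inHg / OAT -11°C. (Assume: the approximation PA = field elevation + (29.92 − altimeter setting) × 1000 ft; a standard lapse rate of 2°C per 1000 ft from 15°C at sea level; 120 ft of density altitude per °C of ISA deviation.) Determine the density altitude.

Pressure altitude = 5120 + (29.92 − 29.54) × 1000 = 5120 + (+380) = 5500 ft.
ISA temperature at 5500 ft = 15 − 2 × (5500/1000) = 4°C.
ISA deviation = -11 − 4 = -15°C.
Density altitude = 5500 + 120 × (-15) = 3700 ft.

3700 ft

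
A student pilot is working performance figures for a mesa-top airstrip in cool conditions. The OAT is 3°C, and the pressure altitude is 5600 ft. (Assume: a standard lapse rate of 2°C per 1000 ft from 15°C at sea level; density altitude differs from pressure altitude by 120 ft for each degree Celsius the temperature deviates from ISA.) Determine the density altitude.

5504 ft

ISA temperature at 5600 ft = 15 − 2 × (5600/1000) = 3.8°C.
ISA deviation = 3 − 3.8 = -0.8°C.
Density altitude = 5600 + 120 × (-0.8) = 5600 + (-96) = 5504 ft.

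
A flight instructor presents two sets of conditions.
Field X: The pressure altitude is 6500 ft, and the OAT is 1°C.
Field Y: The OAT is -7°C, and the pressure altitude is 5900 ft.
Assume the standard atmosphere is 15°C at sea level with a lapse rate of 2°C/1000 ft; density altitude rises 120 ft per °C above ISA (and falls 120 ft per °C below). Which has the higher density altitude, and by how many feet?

Field X by 1704 ft

Field X: ISA temp = 2°C, deviation -1°C, DA = 6500 + 120 × (-1) = 6380 ft.
Field Y: ISA temp = 3.2°C, deviation -10.2°C, DA = 5900 + 120 × (-10.2) = 4676 ft.
Field X is higher by 6380 − 4676 = 1704 ft.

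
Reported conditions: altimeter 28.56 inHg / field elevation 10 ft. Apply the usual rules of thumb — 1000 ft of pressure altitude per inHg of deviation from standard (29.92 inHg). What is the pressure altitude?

Pressure correction = (29.92 − 28.56) × 1000 = +1360 ft.
Pressure altitude = 10 + (+1360) = 1370 ft.

1370 ft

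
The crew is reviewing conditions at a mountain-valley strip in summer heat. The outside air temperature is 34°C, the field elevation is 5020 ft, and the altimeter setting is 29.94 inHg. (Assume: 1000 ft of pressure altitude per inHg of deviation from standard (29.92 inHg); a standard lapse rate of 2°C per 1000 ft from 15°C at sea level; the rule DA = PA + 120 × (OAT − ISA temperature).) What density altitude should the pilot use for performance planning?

8480 ft

Pressure altitude = 5020 + (29.92 − 29.94) × 1000 = 5020 + (-20) = 5000 ft.
ISA temperature at 5000 ft = 15 − 2 × (5000/1000) = 5°C.
ISA deviation = 34 − 5 = +29°C.
Density altitude = 5000 + 120 × (29) = 8480 ft.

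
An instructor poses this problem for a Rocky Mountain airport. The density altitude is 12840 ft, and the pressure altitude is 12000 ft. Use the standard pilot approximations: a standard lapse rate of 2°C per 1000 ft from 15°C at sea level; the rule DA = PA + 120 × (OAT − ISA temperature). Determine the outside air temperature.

-2°C

Density altitude − pressure altitude = 12840 − 12000 = +840 ft.
At 120 ft/°C that is an ISA deviation of 840/120 = +7°C.
ISA temperature at 12000 ft = 15 − 2 × (12000/1000) = -9°C.
OAT = ISA + deviation = -9 + (+7) = -2°C.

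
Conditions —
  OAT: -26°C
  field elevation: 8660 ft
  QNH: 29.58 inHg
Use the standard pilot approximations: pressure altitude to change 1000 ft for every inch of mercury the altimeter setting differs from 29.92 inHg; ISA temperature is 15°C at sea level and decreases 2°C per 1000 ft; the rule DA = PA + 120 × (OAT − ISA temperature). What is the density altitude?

6240 ft

Pressure altitude = 8660 + (29.92 − 29.58) × 1000 = 8660 + (+340) = 9000 ft.
ISA temperature at 9000 ft = 15 − 2 × (9000/1000) = -3°C.
ISA deviation = -26 − (-3) = -23°C.
Density altitude = 9000 + 120 × (-23) = 6240 ft.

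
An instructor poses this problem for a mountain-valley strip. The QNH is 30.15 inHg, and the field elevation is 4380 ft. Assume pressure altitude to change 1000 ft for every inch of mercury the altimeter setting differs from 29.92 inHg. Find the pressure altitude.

4150 ft

Pressure correction = (29.92 − 30.15) × 1000 = -230 ft.
Pressure altitude = 4380 + (-230) = 4150 ft.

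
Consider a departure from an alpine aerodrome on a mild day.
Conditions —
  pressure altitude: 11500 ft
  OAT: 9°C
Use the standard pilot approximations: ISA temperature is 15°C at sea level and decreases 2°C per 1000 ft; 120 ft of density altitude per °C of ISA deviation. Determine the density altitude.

13540 ft

ISA temperature at 11500 ft = 15 − 2 × (11500/1000) = -8°C.
ISA deviation = 9 − (-8) = +17°C.
Density altitude = 11500 + 120 × (17) = 11500 + (+2040) = 13540 ft.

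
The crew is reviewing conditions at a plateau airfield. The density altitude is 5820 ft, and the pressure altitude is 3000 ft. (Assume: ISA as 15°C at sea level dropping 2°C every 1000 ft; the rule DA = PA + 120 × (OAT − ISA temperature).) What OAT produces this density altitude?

32.5°C

Density altitude − pressure altitude = 5820 − 3000 = +2820 ft.
At 120 ft/°C that is an ISA deviation of 2820/120 = +23.5°C.
ISA temperature at 3000 ft = 15 − 2 × (3000/1000) = 9°C.
OAT = ISA + deviation = 9 + (+23.5) = 32.5°C.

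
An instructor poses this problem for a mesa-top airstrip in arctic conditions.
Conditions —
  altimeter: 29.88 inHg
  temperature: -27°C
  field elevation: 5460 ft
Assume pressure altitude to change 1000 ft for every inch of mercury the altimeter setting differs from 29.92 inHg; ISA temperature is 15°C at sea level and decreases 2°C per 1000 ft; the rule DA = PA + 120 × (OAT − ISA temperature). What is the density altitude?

1780 ft

Pressure altitude = 5460 + (29.92 − 29.88) × 1000 = 5460 + (+40) = 5500 ft.
ISA temperature at 5500 ft = 15 − 2 × (5500/1000) = 4°C.
ISA deviation = -27 − 4 = -31°C.
Density altitude = 5500 + 120 × (-31) = 1780 ft.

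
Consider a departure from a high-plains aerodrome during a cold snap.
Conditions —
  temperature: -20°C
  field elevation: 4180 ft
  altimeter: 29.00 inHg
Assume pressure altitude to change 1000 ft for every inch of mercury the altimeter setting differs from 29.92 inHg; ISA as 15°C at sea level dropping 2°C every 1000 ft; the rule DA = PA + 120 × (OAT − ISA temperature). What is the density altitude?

Pressure altitude = 4180 + (29.92 − 29.00) × 1000 = 4180 + (+920) = 5100 ft.
ISA temperature at 5100 ft = 15 − 2 × (5100/1000) = 4.8°C.
ISA deviation = -20 − 4.8 = -24.8°C.
Density altitude = 5100 + 120 × (-24.8) = 2124 ft.

2124 ft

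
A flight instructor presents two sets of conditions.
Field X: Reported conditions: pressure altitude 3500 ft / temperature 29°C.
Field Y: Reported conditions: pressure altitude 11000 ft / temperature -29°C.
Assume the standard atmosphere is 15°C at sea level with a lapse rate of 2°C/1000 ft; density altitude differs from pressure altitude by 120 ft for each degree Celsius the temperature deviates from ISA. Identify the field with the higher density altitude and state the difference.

Field X: ISA temp = 8°C, deviation +21°C, DA = 3500 + 120 × 21 = 6020 ft.
Field Y: ISA temp = -7°C, deviation -22°C, DA = 11000 + 120 × (-22) = 8360 ft.
Field Y is higher by 8360 − 6020 = 2340 ft.

Field Y by 2340 ft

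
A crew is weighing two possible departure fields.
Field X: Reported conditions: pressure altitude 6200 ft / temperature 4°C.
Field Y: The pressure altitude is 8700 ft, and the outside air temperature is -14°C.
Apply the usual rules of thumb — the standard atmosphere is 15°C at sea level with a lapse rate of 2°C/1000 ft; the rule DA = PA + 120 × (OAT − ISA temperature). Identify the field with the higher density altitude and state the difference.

Field X: ISA temp = 2.6°C, deviation +1.4°C, DA = 6200 + 120 × 1.4 = 6368 ft.
Field Y: ISA temp = -2.4°C, deviation -11.6°C, DA = 8700 + 120 × (-11.6) = 7308 ft.
Field Y is higher by 7308 − 6368 = 940 ft.

Field Y by 940 ft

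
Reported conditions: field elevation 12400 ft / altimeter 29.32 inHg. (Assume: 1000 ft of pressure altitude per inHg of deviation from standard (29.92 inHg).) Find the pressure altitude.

Pressure correction = (29.92 − 29.32) × 1000 = +600 ft.
Pressure altitude = 12400 + (+600) = 13000 ft.

13000 ft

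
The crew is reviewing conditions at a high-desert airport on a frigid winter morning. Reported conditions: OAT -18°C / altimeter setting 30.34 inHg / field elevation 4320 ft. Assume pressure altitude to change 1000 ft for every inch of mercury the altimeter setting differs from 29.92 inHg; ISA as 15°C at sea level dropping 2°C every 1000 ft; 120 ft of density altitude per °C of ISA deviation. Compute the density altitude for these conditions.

Pressure altitude = 4320 + (29.92 − 30.34) × 1000 = 4320 + (-420) = 3900 ft.
ISA temperature at 3900 ft = 15 − 2 × (3900/1000) = 7.2°C.
ISA deviation = -18 − 7.2 = -25.2°C.
Density altitude = 3900 + 120 × (-25.2) = 876 ft.

876 ft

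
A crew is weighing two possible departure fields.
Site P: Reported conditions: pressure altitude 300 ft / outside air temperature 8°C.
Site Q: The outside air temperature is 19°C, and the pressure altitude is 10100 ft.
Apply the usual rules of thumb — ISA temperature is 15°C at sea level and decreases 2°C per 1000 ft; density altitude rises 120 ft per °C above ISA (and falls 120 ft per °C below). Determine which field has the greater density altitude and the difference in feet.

Site Q by 13472 ft

Site P: ISA temp = 14.4°C, deviation -6.4°C, DA = 300 + 120 × (-6.4) = -468 ft.
Site Q: ISA temp = -5.2°C, deviation +24.2°C, DA = 10100 + 120 × 24.2 = 13004 ft.
Site Q is higher by 13004 − (-468) = 13472 ft.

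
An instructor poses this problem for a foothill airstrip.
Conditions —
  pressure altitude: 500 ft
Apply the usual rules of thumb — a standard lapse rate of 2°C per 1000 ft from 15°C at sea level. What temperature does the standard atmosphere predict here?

14°C

ISA temperature = 15 − 2 × (500/1000) = 15 − 1 = 14°C.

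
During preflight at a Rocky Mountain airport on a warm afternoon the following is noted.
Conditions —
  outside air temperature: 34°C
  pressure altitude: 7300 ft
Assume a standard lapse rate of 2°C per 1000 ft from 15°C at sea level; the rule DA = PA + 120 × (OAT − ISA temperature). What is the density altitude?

11332 ft

ISA temperature at 7300 ft = 15 − 2 × (7300/1000) = 0.4°C.
ISA deviation = 34 − 0.4 = +33.6°C.
Density altitude = 7300 + 120 × (33.6) = 7300 + (+4032) = 11332 ft.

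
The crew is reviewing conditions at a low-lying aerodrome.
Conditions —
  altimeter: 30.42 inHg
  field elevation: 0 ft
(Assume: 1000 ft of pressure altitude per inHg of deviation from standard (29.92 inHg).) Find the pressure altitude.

Pressure correction = (29.92 − 30.42) × 1000 = -500 ft.
Pressure altitude = 0 + (-500) = -500 ft.

-500 ft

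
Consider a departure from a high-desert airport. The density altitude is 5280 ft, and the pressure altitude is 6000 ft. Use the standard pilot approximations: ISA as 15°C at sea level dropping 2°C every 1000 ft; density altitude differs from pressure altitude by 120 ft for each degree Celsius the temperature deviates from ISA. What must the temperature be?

Density altitude − pressure altitude = 5280 − 6000 = -720 ft.
At 120 ft/°C that is an ISA deviation of -720/120 = -6°C.
ISA temperature at 6000 ft = 15 − 2 × (6000/1000) = 3°C.
OAT = ISA + deviation = 3 + (-6) = -3°C.

-3°C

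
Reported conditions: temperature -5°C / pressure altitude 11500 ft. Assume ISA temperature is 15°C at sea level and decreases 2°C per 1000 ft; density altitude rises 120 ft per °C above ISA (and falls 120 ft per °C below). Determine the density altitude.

11860 ft

ISA temperature at 11500 ft = 15 − 2 × (11500/1000) = -8°C.
ISA deviation = -5 − (-8) = +3°C.
Density altitude = 11500 + 120 × (3) = 11500 + (+360) = 11860 ft.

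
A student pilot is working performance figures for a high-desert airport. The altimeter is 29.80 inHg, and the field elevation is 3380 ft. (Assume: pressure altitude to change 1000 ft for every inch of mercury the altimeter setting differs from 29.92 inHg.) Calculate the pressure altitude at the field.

3500 ft

Pressure correction = (29.92 − 29.80) × 1000 = +120 ft.
Pressure altitude = 3380 + (+120) = 3500 ft.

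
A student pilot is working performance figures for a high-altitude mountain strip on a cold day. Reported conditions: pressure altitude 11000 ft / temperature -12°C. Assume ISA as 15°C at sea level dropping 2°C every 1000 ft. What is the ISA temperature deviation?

ISA-5°C

ISA temperature at 11000 ft = 15 − 2 × (11000/1000) = -7°C.
Deviation = OAT − ISA = -12 − (-7) = -5°C.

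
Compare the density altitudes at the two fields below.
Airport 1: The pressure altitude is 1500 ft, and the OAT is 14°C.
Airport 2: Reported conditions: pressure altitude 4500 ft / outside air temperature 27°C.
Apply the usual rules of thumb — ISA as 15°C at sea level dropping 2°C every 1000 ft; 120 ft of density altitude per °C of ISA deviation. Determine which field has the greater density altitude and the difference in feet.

Airport 2 by 5280 ft

Airport 1: ISA temp = 12°C, deviation +2°C, DA = 1500 + 120 × 2 = 1740 ft.
Airport 2: ISA temp = 6°C, deviation +21°C, DA = 4500 + 120 × 21 = 7020 ft.
Airport 2 is higher by 7020 − 1740 = 5280 ft.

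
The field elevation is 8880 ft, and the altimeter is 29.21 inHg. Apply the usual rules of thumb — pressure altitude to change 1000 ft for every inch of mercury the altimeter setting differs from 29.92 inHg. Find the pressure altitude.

Pressure correction = (29.92 − 29.21) × 1000 = +710 ft.
Pressure altitude = 8880 + (+710) = 9590 ft.

9590 ft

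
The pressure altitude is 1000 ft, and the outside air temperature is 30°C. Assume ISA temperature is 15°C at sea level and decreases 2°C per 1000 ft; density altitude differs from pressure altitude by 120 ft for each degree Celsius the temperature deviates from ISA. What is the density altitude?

3040 ft

ISA temperature at 1000 ft = 15 − 2 × (1000/1000) = 13°C.
ISA deviation = 30 − 13 = +17°C.
Density altitude = 1000 + 120 × (17) = 1000 + (+2040) = 3040 ft.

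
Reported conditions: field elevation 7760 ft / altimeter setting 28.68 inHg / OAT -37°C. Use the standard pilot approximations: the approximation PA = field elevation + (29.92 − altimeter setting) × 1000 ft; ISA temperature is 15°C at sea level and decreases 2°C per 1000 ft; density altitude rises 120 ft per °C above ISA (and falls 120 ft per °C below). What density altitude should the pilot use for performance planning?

Pressure altitude = 7760 + (29.92 − 28.68) × 1000 = 7760 + (+1240) = 9000 ft.
ISA temperature at 9000 ft = 15 − 2 × (9000/1000) = -3°C.
ISA deviation = -37 − (-3) = -34°C.
Density altitude = 9000 + 120 × (-34) = 4920 ft.

4920 ft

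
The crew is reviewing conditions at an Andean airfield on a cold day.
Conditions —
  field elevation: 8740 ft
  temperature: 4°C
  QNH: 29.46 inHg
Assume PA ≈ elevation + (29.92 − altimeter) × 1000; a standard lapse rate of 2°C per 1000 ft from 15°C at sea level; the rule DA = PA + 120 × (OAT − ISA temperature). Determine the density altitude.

Pressure altitude = 8740 + (29.92 − 29.46) × 1000 = 8740 + (+460) = 9200 ft.
ISA temperature at 9200 ft = 15 − 2 × (9200/1000) = -3.4°C.
ISA deviation = 4 − (-3.4) = +7.4°C.
Density altitude = 9200 + 120 × (7.4) = 10088 ft.

10088 ft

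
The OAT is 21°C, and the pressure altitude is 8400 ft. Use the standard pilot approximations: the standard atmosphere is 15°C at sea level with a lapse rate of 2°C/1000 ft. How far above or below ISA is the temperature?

ISA+22.8°C

ISA temperature at 8400 ft = 15 − 2 × (8400/1000) = -1.8°C.
Deviation = OAT − ISA = 21 − (-1.8) = +22.8°C.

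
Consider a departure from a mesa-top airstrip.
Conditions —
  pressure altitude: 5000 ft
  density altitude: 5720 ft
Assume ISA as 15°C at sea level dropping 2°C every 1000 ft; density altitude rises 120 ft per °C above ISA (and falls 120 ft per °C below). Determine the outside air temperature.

Density altitude − pressure altitude = 5720 − 5000 = +720 ft.
At 120 ft/°C that is an ISA deviation of 720/120 = +6°C.
ISA temperature at 5000 ft = 15 − 2 × (5000/1000) = 5°C.
OAT = ISA + deviation = 5 + (+6) = 11°C.

11°C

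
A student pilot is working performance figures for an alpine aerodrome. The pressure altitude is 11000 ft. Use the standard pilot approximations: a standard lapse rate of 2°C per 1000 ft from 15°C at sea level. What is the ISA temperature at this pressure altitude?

ISA temperature = 15 − 2 × (11000/1000) = 15 − 22 = -7°C.

-7°C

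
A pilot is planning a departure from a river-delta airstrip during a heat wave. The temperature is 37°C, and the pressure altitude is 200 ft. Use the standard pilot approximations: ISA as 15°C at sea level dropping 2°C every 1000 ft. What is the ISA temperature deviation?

ISA temperature at 200 ft = 15 − 2 × (200/1000) = 14.6°C.
Deviation = OAT − ISA = 37 − 14.6 = +22.4°C.

ISA+22.4°C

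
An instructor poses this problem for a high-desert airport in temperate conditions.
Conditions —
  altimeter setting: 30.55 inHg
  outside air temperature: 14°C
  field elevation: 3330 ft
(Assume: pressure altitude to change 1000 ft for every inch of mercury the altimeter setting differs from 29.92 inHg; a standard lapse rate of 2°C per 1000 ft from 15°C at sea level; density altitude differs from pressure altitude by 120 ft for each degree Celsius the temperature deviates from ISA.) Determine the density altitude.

3228 ft

Pressure altitude = 3330 + (29.92 − 30.55) × 1000 = 3330 + (-630) = 2700 ft.
ISA temperature at 2700 ft = 15 − 2 × (2700/1000) = 9.6°C.
ISA deviation = 14 − 9.6 = +4.4°C.
Density altitude = 2700 + 120 × (4.4) = 3228 ft.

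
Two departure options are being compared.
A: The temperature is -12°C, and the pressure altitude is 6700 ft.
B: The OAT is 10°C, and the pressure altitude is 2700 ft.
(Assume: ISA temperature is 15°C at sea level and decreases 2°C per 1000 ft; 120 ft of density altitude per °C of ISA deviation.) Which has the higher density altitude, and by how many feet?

A: ISA temp = 1.6°C, deviation -13.6°C, DA = 6700 + 120 × (-13.6) = 5068 ft.
B: ISA temp = 9.6°C, deviation +0.4°C, DA = 2700 + 120 × 0.4 = 2748 ft.
A is higher by 5068 − 2748 = 2320 ft.

A by 2320 ft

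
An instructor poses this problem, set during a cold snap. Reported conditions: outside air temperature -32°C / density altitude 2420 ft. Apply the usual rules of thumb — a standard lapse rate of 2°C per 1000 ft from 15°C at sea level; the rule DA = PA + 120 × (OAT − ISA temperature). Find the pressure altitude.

6500 ft

DA = PA + 120 × (OAT − (15 − 2·PA/1000)) = PA + 120·OAT − 1800 + 0.24·PA = 1.24·PA + 120·OAT − 1800.
So 1.24·PA = 2420 − 120 × (-32) + 1800 = 8060.
PA = 8060 / 1.24 = 6500 ft.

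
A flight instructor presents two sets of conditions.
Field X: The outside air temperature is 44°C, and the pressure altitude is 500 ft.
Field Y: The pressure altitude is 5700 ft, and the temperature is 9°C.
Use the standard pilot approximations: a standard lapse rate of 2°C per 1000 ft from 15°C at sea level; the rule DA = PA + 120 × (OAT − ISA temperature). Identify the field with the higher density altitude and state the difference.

Field Y by 2248 ft

Field X: ISA temp = 14°C, deviation +30°C, DA = 500 + 120 × 30 = 4100 ft.
Field Y: ISA temp = 3.6°C, deviation +5.4°C, DA = 5700 + 120 × 5.4 = 6348 ft.
Field Y is higher by 6348 − 4100 = 2248 ft.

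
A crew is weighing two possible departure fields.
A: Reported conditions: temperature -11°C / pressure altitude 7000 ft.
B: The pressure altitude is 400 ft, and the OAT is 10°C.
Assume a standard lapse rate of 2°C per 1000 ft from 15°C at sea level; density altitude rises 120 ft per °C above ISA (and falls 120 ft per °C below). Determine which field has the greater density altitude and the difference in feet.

A by 5664 ft

A: ISA temp = 1°C, deviation -12°C, DA = 7000 + 120 × (-12) = 5560 ft.
B: ISA temp = 14.2°C, deviation -4.2°C, DA = 400 + 120 × (-4.2) = -104 ft.
A is higher by 5560 − (-104) = 5664 ft.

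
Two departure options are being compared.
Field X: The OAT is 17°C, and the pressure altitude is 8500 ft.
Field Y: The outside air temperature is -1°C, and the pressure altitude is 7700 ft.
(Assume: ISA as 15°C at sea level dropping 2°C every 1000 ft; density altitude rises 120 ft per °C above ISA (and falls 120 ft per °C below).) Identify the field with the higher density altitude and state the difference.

Field X: ISA temp = -2°C, deviation +19°C, DA = 8500 + 120 × 19 = 10780 ft.
Field Y: ISA temp = -0.4°C, deviation -0.6°C, DA = 7700 + 120 × (-0.6) = 7628 ft.
Field X is higher by 10780 − 7628 = 3152 ft.

Field X by 3152 ft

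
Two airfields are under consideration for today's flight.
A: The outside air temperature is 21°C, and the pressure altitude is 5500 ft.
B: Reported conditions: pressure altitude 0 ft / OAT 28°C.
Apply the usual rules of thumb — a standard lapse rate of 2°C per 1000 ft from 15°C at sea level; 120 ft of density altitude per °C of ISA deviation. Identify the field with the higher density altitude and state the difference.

A: ISA temp = 4°C, deviation +17°C, DA = 5500 + 120 × 17 = 7540 ft.
B: ISA temp = 15°C, deviation +13°C, DA = 0 + 120 × 13 = 1560 ft.
A is higher by 7540 − 1560 = 5980 ft.

A by 5980 ft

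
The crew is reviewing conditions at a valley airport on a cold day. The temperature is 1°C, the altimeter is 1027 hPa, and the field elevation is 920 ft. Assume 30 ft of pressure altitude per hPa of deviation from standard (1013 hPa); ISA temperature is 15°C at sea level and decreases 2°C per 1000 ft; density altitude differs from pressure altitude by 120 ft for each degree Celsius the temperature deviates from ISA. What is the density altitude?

Pressure altitude = 920 + (1013 − 1027) × 30 = 920 + (-420) = 500 ft.
ISA temperature at 500 ft = 15 − 2 × (500/1000) = 14°C.
ISA deviation = 1 − 14 = -13°C.
Density altitude = 500 + 120 × (-13) = -1060 ft.

-1060 ft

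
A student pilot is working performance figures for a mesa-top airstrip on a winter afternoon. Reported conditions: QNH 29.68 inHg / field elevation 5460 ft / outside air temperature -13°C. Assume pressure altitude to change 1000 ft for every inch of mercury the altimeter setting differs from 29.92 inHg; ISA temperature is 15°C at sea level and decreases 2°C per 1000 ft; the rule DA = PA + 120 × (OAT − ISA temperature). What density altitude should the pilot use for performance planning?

3708 ft

Pressure altitude = 5460 + (29.92 − 29.68) × 1000 = 5460 + (+240) = 5700 ft.
ISA temperature at 5700 ft = 15 − 2 × (5700/1000) = 3.6°C.
ISA deviation = -13 − 3.6 = -16.6°C.
Density altitude = 5700 + 120 × (-16.6) = 3708 ft.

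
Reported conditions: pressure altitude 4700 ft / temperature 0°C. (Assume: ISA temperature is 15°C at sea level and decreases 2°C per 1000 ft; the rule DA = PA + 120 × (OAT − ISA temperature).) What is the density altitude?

ISA temperature at 4700 ft = 15 − 2 × (4700/1000) = 5.6°C.
ISA deviation = 0 − 5.6 = -5.6°C.
Density altitude = 4700 + 120 × (-5.6) = 4700 + (-672) = 4028 ft.

4028 ft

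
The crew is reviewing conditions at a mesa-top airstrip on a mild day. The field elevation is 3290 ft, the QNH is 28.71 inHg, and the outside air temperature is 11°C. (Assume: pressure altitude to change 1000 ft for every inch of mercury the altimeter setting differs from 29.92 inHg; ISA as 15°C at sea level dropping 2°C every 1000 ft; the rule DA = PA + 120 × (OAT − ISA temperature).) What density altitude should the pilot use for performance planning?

5100 ft

Pressure altitude = 3290 + (29.92 − 28.71) × 1000 = 3290 + (+1210) = 4500 ft.
ISA temperature at 4500 ft = 15 − 2 × (4500/1000) = 6°C.
ISA deviation = 11 − 6 = +5°C.
Density altitude = 4500 + 120 × (5) = 5100 ft.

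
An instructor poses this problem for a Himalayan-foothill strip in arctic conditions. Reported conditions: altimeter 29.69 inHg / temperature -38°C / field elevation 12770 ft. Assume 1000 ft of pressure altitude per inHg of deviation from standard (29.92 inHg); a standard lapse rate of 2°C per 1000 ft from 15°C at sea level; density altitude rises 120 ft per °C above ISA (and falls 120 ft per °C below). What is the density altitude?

9760 ft

Pressure altitude = 12770 + (29.92 − 29.69) × 1000 = 12770 + (+230) = 13000 ft.
ISA temperature at 13000 ft = 15 − 2 × (13000/1000) = -11°C.
ISA deviation = -38 − (-11) = -27°C.
Density altitude = 13000 + 120 × (-27) = 9760 ft.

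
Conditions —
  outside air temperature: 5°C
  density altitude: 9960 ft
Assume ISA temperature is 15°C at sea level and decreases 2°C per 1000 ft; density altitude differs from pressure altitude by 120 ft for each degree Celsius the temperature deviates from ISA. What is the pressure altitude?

9000 ft

DA = PA + 120 × (OAT − (15 − 2·PA/1000)) = PA + 120·OAT − 1800 + 0.24·PA = 1.24·PA + 120·OAT − 1800.
So 1.24·PA = 9960 − 120 × 5 + 1800 = 11160.
PA = 11160 / 1.24 = 9000 ft.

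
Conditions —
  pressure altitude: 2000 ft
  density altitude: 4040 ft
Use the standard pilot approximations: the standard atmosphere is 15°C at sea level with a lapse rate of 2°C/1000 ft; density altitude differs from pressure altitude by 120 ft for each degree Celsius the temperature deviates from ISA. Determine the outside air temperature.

Density altitude − pressure altitude = 4040 − 2000 = +2040 ft.
At 120 ft/°C that is an ISA deviation of 2040/120 = +17°C.
ISA temperature at 2000 ft = 15 − 2 × (2000/1000) = 11°C.
OAT = ISA + deviation = 11 + (+17) = 28°C.

28°C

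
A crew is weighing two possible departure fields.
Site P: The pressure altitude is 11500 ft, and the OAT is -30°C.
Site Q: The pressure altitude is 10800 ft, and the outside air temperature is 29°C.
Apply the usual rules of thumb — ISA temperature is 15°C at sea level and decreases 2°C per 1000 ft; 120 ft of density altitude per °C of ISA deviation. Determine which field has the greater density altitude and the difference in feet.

Site Q by 6212 ft

Site P: ISA temp = -8°C, deviation -22°C, DA = 11500 + 120 × (-22) = 8860 ft.
Site Q: ISA temp = -6.6°C, deviation +35.6°C, DA = 10800 + 120 × 35.6 = 15072 ft.
Site Q is higher by 15072 − 8860 = 6212 ft.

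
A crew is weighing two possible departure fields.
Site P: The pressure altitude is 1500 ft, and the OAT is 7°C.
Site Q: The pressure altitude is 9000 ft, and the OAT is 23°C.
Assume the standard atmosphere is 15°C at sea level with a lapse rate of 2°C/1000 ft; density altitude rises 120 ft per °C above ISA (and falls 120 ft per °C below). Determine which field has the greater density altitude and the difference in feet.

Site P: ISA temp = 12°C, deviation -5°C, DA = 1500 + 120 × (-5) = 900 ft.
Site Q: ISA temp = -3°C, deviation +26°C, DA = 9000 + 120 × 26 = 12120 ft.
Site Q is higher by 12120 − 900 = 11220 ft.

Site Q by 11220 ft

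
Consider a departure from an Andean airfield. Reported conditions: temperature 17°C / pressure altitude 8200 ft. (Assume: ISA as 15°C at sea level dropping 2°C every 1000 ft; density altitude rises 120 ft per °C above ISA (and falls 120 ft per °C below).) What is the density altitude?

ISA temperature at 8200 ft = 15 − 2 × (8200/1000) = -1.4°C.
ISA deviation = 17 − (-1.4) = +18.4°C.
Density altitude = 8200 + 120 × (18.4) = 8200 + (+2208) = 10408 ft.

10408 ft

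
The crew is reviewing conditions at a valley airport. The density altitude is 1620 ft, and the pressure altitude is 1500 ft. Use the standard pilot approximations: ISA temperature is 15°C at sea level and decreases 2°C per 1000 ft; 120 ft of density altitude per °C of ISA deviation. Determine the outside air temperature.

Density altitude − pressure altitude = 1620 − 1500 = +120 ft.
At 120 ft/°C that is an ISA deviation of 120/120 = +1°C.
ISA temperature at 1500 ft = 15 − 2 × (1500/1000) = 12°C.
OAT = ISA + deviation = 12 + (+1) = 13°C.

13°C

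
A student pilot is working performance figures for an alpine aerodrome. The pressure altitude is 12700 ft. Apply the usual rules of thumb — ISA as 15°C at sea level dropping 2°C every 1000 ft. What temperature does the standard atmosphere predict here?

-10.4°C

ISA temperature = 15 − 2 × (12700/1000) = 15 − 25.4 = -10.4°C.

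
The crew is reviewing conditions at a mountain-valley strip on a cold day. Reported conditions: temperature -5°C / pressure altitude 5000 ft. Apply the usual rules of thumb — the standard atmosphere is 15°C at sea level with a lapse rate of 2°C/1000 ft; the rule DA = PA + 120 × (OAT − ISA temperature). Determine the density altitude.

ISA temperature at 5000 ft = 15 − 2 × (5000/1000) = 5°C.
ISA deviation = -5 − 5 = -10°C.
Density altitude = 5000 + 120 × (-10) = 5000 + (-1200) = 3800 ft.

3800 ft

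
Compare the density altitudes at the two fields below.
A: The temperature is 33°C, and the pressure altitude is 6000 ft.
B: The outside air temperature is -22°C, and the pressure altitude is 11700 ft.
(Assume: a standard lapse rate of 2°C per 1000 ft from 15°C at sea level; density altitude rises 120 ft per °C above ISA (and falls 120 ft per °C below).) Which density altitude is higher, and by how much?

B by 468 ft

A: ISA temp = 3°C, deviation +30°C, DA = 6000 + 120 × 30 = 9600 ft.
B: ISA temp = -8.4°C, deviation -13.6°C, DA = 11700 + 120 × (-13.6) = 10068 ft.
B is higher by 10068 − 9600 = 468 ft.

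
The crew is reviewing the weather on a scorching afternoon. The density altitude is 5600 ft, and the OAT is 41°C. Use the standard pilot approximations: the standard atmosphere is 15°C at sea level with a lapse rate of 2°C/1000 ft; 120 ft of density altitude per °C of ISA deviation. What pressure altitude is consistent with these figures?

2000 ft

DA = PA + 120 × (OAT − (15 − 2·PA/1000)) = PA + 120·OAT − 1800 + 0.24·PA = 1.24·PA + 120·OAT − 1800.
So 1.24·PA = 5600 − 120 × 41 + 1800 = 2480.
PA = 2480 / 1.24 = 2000 ft.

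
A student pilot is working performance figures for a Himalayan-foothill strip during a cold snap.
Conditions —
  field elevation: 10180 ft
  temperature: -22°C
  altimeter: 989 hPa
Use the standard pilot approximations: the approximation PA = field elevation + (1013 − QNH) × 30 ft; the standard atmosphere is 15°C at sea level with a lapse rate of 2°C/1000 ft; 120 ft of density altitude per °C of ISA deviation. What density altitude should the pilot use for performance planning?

Pressure altitude = 10180 + (1013 − 989) × 30 = 10180 + (+720) = 10900 ft.
ISA temperature at 10900 ft = 15 − 2 × (10900/1000) = -6.8°C.
ISA deviation = -22 − (-6.8) = -15.2°C.
Density altitude = 10900 + 120 × (-15.2) = 9076 ft.

9076 ft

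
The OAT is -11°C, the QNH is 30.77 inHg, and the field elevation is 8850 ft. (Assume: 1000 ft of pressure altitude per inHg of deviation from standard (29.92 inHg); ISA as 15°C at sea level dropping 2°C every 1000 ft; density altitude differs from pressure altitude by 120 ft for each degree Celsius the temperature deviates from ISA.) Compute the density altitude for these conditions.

Pressure altitude = 8850 + (29.92 − 30.77) × 1000 = 8850 + (-850) = 8000 ft.
ISA temperature at 8000 ft = 15 − 2 × (8000/1000) = -1°C.
ISA deviation = -11 − (-1) = -10°C.
Density altitude = 8000 + 120 × (-10) = 6800 ft.

6800 ft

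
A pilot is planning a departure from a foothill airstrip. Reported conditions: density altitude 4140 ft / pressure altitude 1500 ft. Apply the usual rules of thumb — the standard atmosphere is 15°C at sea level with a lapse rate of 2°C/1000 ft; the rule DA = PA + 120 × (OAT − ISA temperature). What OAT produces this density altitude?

Density altitude − pressure altitude = 4140 − 1500 = +2640 ft.
At 120 ft/°C that is an ISA deviation of 2640/120 = +22°C.
ISA temperature at 1500 ft = 15 − 2 × (1500/1000) = 12°C.
OAT = ISA + deviation = 12 + (+22) = 34°C.

34°C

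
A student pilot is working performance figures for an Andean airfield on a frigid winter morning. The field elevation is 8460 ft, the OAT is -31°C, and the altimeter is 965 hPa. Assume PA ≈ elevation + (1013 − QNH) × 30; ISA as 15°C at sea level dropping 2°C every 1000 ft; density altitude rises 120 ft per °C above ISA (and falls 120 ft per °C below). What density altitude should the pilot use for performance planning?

Pressure altitude = 8460 + (1013 − 965) × 30 = 8460 + (+1440) = 9900 ft.
ISA temperature at 9900 ft = 15 − 2 × (9900/1000) = -4.8°C.
ISA deviation = -31 − (-4.8) = -26.2°C.
Density altitude = 9900 + 120 × (-26.2) = 6756 ft.

6756 ft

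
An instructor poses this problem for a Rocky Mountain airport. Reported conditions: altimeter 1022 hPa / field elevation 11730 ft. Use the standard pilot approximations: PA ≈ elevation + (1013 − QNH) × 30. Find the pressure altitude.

11460 ft

Pressure correction = (1013 − 1022) × 30 = -270 ft.
Pressure altitude = 11730 + (-270) = 11460 ft.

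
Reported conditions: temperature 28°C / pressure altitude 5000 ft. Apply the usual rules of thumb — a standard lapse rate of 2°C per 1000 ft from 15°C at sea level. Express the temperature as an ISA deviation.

ISA temperature at 5000 ft = 15 − 2 × (5000/1000) = 5°C.
Deviation = OAT − ISA = 28 − 5 = +23°C.

ISA+23°C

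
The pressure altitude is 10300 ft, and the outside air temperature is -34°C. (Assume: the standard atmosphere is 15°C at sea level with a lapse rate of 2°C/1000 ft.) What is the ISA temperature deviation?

ISA temperature at 10300 ft = 15 − 2 × (10300/1000) = -5.6°C.
Deviation = OAT − ISA = -34 − (-5.6) = -28.4°C.

ISA-28.4°C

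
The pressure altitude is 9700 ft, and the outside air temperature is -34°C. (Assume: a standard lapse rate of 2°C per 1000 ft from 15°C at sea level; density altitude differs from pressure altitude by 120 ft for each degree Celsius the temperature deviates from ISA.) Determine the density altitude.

6148 ft

ISA temperature at 9700 ft = 15 − 2 × (9700/1000) = -4.4°C.
ISA deviation = -34 − (-4.4) = -29.6°C.
Density altitude = 9700 + 120 × (-29.6) = 9700 + (-3552) = 6148 ft.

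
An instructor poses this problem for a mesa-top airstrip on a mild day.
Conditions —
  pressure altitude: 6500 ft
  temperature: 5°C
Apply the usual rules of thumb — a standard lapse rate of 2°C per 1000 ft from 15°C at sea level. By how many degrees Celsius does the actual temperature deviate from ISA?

ISA temperature at 6500 ft = 15 − 2 × (6500/1000) = 2°C.
Deviation = OAT − ISA = 5 − 2 = +3°C.

ISA+3°C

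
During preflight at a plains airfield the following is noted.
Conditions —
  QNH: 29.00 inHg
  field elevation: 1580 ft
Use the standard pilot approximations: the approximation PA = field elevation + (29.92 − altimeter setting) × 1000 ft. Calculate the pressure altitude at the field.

2500 ft

Pressure correction = (29.92 − 29.00) × 1000 = +920 ft.
Pressure altitude = 1580 + (+920) = 2500 ft.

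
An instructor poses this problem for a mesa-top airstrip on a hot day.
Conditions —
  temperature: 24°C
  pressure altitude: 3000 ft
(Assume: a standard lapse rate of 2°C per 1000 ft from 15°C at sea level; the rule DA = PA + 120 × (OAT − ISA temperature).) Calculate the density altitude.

ISA temperature at 3000 ft = 15 − 2 × (3000/1000) = 9°C.
ISA deviation = 24 − 9 = +15°C.
Density altitude = 3000 + 120 × (15) = 3000 + (+1800) = 4800 ft.

4800 ft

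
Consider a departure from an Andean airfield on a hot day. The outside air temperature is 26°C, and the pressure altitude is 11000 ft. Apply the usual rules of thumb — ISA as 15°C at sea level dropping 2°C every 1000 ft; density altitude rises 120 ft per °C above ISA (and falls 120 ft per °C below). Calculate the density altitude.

ISA temperature at 11000 ft = 15 − 2 × (11000/1000) = -7°C.
ISA deviation = 26 − (-7) = +33°C.
Density altitude = 11000 + 120 × (33) = 11000 + (+3960) = 14960 ft.

14960 ft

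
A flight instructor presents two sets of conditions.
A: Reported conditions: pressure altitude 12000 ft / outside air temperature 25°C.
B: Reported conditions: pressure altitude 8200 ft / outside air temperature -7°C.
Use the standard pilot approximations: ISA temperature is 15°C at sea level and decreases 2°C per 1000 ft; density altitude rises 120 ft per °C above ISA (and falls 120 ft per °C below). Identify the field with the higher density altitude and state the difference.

A by 8552 ft

A: ISA temp = -9°C, deviation +34°C, DA = 12000 + 120 × 34 = 16080 ft.
B: ISA temp = -1.4°C, deviation -5.6°C, DA = 8200 + 120 × (-5.6) = 7528 ft.
A is higher by 16080 − 7528 = 8552 ft.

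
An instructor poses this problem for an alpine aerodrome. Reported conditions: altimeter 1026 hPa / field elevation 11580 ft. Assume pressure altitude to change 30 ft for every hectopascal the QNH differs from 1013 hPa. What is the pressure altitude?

11190 ft

Pressure correction = (1013 − 1026) × 30 = -390 ft.
Pressure altitude = 11580 + (-390) = 11190 ft.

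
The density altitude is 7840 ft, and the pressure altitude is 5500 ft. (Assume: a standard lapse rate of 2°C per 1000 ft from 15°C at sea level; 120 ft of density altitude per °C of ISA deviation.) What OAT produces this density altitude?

Density altitude − pressure altitude = 7840 − 5500 = +2340 ft.
At 120 ft/°C that is an ISA deviation of 2340/120 = +19.5°C.
ISA temperature at 5500 ft = 15 − 2 × (5500/1000) = 4°C.
OAT = ISA + deviation = 4 + (+19.5) = 23.5°C.

23.5°C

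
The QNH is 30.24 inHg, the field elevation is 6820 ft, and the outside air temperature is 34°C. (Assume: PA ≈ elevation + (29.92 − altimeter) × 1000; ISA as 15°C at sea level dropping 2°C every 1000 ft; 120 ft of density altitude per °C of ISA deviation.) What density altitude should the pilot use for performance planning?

10340 ft

Pressure altitude = 6820 + (29.92 − 30.24) × 1000 = 6820 + (-320) = 6500 ft.
ISA temperature at 6500 ft = 15 − 2 × (6500/1000) = 2°C.
ISA deviation = 34 − 2 = +32°C.
Density altitude = 6500 + 120 × (32) = 10340 ft.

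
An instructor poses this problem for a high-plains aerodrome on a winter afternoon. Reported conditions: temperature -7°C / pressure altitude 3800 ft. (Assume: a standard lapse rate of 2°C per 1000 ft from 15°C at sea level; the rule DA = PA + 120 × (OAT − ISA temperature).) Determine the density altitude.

2072 ft

ISA temperature at 3800 ft = 15 − 2 × (3800/1000) = 7.4°C.
ISA deviation = -7 − 7.4 = -14.4°C.
Density altitude = 3800 + 120 × (-14.4) = 3800 + (-1728) = 2072 ft.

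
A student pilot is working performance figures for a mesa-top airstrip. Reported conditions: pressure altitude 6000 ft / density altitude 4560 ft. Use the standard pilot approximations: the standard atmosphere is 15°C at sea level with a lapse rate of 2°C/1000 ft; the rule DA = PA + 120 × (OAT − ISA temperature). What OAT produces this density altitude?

-9°C

Density altitude − pressure altitude = 4560 − 6000 = -1440 ft.
At 120 ft/°C that is an ISA deviation of -1440/120 = -12°C.
ISA temperature at 6000 ft = 15 − 2 × (6000/1000) = 3°C.
OAT = ISA + deviation = 3 + (-12) = -9°C.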